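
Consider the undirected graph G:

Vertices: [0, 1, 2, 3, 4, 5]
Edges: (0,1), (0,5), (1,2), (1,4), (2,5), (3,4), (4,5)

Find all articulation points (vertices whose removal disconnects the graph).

An articulation point is a vertex whose removal disconnects the graph.
Articulation points: [4]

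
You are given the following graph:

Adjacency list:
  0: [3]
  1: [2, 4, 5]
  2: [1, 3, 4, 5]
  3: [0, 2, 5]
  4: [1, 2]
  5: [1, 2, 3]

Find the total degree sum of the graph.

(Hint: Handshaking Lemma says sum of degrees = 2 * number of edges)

Count edges: 8 edges.
By Handshaking Lemma: sum of degrees = 2 * 8 = 16.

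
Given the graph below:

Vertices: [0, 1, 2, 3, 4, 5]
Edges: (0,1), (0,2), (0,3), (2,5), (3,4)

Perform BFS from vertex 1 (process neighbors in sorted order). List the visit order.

BFS from vertex 1 (neighbors processed in ascending order):
Visit order: 1, 0, 2, 3, 5, 4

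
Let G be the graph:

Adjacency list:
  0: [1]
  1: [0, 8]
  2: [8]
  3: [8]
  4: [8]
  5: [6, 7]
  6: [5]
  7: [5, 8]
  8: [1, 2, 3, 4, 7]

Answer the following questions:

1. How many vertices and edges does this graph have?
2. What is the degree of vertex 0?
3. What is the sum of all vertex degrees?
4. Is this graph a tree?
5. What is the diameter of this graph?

Count: 9 vertices, 8 edges.
Vertex 0 has neighbors [1], degree = 1.
Handshaking lemma: 2 * 8 = 16.
A graph is a tree iff it is connected and has exactly n-1 edges. This graph is connected (all 9 vertices in one component) and has 9-1 = 8 edges. It is a tree.
Diameter (longest shortest path) = 5.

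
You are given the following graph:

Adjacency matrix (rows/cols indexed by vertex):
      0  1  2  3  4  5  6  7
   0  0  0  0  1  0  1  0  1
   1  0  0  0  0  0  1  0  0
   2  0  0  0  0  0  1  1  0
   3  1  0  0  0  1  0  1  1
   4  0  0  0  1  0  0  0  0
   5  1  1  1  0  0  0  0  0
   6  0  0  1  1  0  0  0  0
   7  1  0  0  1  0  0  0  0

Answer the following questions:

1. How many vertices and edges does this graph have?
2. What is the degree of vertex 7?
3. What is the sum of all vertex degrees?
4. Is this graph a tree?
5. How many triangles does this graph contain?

Count: 8 vertices, 9 edges.
Vertex 7 has neighbors [0, 3], degree = 2.
Handshaking lemma: 2 * 9 = 18.
A tree on 8 vertices has 7 edges. This graph has 9 edges (2 extra). Not a tree.
Number of triangles = 1.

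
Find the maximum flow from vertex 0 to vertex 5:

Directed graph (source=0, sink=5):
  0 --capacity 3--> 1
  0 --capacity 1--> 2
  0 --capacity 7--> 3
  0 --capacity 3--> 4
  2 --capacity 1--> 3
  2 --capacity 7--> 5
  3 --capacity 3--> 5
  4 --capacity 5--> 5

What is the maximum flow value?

Computing max flow:
  Flow on (0->2): 1/1
  Flow on (0->3): 3/7
  Flow on (0->4): 3/3
  Flow on (2->5): 1/7
  Flow on (3->5): 3/3
  Flow on (4->5): 3/5
Maximum flow = 7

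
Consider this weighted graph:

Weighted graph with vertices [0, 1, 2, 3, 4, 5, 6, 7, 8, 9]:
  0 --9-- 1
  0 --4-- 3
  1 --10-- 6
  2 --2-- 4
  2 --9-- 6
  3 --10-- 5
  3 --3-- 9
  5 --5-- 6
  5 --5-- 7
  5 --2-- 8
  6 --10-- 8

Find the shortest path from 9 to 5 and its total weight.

Using Dijkstra's algorithm from vertex 9:
Shortest path: 9 -> 3 -> 5
Total weight: 3 + 10 = 13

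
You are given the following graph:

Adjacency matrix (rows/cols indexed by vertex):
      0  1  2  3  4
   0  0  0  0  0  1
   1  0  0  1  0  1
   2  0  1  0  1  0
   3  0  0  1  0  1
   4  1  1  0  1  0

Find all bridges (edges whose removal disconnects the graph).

A bridge is an edge whose removal increases the number of connected components.
Bridges found: (0,4)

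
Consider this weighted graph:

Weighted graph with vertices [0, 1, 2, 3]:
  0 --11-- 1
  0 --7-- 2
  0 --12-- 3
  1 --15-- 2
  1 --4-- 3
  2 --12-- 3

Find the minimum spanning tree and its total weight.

Applying Kruskal's algorithm (sort edges by weight, add if no cycle):
  Add (1,3) w=4
  Add (0,2) w=7
  Add (0,1) w=11
  Skip (0,3) w=12 (creates cycle)
  Skip (2,3) w=12 (creates cycle)
  Skip (1,2) w=15 (creates cycle)
MST weight = 22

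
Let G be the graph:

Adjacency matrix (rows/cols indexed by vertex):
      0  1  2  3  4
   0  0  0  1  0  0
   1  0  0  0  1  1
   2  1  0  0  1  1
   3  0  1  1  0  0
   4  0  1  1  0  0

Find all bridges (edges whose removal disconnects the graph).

A bridge is an edge whose removal increases the number of connected components.
Bridges found: (0,2)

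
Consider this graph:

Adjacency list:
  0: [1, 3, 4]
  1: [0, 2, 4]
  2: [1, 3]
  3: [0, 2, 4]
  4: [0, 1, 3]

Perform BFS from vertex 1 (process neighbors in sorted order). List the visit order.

BFS from vertex 1 (neighbors processed in ascending order):
Visit order: 1, 0, 2, 4, 3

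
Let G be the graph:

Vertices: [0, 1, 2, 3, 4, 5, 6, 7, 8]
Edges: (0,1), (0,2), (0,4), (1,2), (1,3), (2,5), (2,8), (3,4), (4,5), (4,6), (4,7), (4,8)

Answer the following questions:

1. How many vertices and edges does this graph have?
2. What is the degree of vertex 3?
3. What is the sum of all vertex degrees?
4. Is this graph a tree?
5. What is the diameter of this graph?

Count: 9 vertices, 12 edges.
Vertex 3 has neighbors [1, 4], degree = 2.
Handshaking lemma: 2 * 12 = 24.
A tree on 9 vertices has 8 edges. This graph has 12 edges (4 extra). Not a tree.
Diameter (longest shortest path) = 3.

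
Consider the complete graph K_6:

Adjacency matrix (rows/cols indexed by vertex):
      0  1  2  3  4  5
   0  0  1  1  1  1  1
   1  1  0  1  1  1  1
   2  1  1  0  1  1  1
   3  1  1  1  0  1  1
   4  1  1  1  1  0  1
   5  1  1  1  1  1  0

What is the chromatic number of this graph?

In K_6, every vertex is adjacent to every other vertex.
Each vertex needs a unique color.
Chromatic number = 6.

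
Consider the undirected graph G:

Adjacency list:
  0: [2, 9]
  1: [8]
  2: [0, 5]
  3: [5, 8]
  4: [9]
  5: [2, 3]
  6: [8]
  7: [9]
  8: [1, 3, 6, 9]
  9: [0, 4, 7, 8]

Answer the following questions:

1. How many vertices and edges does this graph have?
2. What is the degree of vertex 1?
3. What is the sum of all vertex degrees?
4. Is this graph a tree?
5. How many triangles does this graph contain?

Count: 10 vertices, 10 edges.
Vertex 1 has neighbors [8], degree = 1.
Handshaking lemma: 2 * 10 = 20.
A tree on 10 vertices has 9 edges. This graph has 10 edges (1 extra). Not a tree.
Number of triangles = 0.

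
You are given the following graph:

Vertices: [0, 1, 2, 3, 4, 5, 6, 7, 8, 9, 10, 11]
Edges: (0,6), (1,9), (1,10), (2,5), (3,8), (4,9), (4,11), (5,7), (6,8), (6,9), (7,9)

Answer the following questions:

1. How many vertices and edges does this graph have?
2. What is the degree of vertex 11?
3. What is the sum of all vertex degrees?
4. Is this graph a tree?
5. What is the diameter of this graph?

Count: 12 vertices, 11 edges.
Vertex 11 has neighbors [4], degree = 1.
Handshaking lemma: 2 * 11 = 22.
A graph is a tree iff it is connected and has exactly n-1 edges. This graph is connected (all 12 vertices in one component) and has 12-1 = 11 edges. It is a tree.
Diameter (longest shortest path) = 6.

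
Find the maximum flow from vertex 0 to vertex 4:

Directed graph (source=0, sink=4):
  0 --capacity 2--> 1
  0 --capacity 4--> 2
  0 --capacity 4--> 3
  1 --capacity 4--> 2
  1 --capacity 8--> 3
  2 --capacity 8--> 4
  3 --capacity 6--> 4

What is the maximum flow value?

Computing max flow:
  Flow on (0->1): 2/2
  Flow on (0->2): 4/4
  Flow on (0->3): 4/4
  Flow on (1->2): 2/4
  Flow on (2->4): 6/8
  Flow on (3->4): 4/6
Maximum flow = 10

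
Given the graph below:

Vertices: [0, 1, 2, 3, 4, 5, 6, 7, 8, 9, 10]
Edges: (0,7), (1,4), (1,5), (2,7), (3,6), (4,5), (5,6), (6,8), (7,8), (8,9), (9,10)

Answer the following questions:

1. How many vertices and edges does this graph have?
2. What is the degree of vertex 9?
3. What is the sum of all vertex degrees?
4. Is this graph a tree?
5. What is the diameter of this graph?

Count: 11 vertices, 11 edges.
Vertex 9 has neighbors [8, 10], degree = 2.
Handshaking lemma: 2 * 11 = 22.
A tree on 11 vertices has 10 edges. This graph has 11 edges (1 extra). Not a tree.
Diameter (longest shortest path) = 5.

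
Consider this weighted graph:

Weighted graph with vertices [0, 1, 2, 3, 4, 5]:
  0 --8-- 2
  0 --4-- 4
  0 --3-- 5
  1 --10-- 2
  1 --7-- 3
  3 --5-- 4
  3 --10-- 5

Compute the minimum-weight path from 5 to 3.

Using Dijkstra's algorithm from vertex 5:
Shortest path: 5 -> 3
Total weight: 10 = 10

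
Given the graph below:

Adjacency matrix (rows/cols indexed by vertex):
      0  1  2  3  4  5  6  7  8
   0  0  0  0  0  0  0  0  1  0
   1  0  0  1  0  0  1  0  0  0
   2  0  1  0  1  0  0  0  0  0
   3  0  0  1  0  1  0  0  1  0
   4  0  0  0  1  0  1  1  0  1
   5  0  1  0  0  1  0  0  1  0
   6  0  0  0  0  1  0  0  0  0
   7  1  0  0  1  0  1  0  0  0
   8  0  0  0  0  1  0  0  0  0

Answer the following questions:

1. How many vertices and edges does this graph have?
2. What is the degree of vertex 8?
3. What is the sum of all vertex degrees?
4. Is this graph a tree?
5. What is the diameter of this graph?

Count: 9 vertices, 10 edges.
Vertex 8 has neighbors [4], degree = 1.
Handshaking lemma: 2 * 10 = 20.
A tree on 9 vertices has 8 edges. This graph has 10 edges (2 extra). Not a tree.
Diameter (longest shortest path) = 4.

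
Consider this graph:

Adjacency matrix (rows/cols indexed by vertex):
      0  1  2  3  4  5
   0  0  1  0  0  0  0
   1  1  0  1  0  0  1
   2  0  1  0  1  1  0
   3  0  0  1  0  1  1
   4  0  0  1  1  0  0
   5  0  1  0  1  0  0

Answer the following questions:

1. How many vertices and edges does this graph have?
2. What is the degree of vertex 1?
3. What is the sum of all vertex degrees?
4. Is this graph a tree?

Count: 6 vertices, 7 edges.
Vertex 1 has neighbors [0, 2, 5], degree = 3.
Handshaking lemma: 2 * 7 = 14.
A tree on 6 vertices has 5 edges. This graph has 7 edges (2 extra). Not a tree.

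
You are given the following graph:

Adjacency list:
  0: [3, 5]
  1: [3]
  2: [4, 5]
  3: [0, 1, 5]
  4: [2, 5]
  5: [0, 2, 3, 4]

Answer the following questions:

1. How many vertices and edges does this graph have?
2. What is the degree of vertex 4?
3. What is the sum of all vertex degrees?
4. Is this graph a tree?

Count: 6 vertices, 7 edges.
Vertex 4 has neighbors [2, 5], degree = 2.
Handshaking lemma: 2 * 7 = 14.
A tree on 6 vertices has 5 edges. This graph has 7 edges (2 extra). Not a tree.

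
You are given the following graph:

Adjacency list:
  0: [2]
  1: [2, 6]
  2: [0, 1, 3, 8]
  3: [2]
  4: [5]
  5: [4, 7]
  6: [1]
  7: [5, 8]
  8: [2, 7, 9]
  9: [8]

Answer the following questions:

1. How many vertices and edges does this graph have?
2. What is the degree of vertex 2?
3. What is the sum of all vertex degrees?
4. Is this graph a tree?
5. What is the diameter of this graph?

Count: 10 vertices, 9 edges.
Vertex 2 has neighbors [0, 1, 3, 8], degree = 4.
Handshaking lemma: 2 * 9 = 18.
A graph is a tree iff it is connected and has exactly n-1 edges. This graph is connected (all 10 vertices in one component) and has 10-1 = 9 edges. It is a tree.
Diameter (longest shortest path) = 6.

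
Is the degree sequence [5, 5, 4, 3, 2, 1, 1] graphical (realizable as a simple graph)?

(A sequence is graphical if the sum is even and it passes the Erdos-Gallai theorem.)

Sum of degrees = 21. Sum is odd, so the sequence is NOT graphical.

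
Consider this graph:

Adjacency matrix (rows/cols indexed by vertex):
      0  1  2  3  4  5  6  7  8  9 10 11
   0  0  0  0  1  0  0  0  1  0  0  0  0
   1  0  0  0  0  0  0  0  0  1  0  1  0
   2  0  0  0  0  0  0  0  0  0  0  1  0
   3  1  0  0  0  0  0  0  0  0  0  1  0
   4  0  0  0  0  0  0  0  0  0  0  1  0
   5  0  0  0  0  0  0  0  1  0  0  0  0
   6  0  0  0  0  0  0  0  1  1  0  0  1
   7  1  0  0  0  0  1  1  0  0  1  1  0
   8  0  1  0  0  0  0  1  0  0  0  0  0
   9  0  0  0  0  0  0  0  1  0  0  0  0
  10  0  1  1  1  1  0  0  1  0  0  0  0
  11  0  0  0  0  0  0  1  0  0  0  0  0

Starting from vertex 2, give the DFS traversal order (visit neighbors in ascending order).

DFS from vertex 2 (neighbors processed in ascending order):
Visit order: 2, 10, 1, 8, 6, 7, 0, 3, 5, 9, 11, 4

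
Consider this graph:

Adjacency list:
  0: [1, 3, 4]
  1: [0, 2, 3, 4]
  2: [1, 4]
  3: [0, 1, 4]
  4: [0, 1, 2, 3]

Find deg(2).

Vertex 2 has neighbors [1, 4], so deg(2) = 2.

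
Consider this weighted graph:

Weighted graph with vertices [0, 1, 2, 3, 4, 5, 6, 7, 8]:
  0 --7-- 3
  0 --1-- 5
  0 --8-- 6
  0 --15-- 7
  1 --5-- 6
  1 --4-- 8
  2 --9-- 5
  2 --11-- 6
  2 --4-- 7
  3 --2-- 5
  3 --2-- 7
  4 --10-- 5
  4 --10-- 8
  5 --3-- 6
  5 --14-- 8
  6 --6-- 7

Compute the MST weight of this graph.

Applying Kruskal's algorithm (sort edges by weight, add if no cycle):
  Add (0,5) w=1
  Add (3,7) w=2
  Add (3,5) w=2
  Add (5,6) w=3
  Add (1,8) w=4
  Add (2,7) w=4
  Add (1,6) w=5
  Skip (6,7) w=6 (creates cycle)
  Skip (0,3) w=7 (creates cycle)
  Skip (0,6) w=8 (creates cycle)
  Skip (2,5) w=9 (creates cycle)
  Add (4,5) w=10
  Skip (4,8) w=10 (creates cycle)
  Skip (2,6) w=11 (creates cycle)
  Skip (5,8) w=14 (creates cycle)
  Skip (0,7) w=15 (creates cycle)
MST weight = 31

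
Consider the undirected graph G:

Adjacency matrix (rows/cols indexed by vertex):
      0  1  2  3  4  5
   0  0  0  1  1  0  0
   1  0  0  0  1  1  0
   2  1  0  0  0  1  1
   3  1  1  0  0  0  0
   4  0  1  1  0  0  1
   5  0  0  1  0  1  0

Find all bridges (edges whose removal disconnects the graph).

No bridges found. The graph is 2-edge-connected (no single edge removal disconnects it).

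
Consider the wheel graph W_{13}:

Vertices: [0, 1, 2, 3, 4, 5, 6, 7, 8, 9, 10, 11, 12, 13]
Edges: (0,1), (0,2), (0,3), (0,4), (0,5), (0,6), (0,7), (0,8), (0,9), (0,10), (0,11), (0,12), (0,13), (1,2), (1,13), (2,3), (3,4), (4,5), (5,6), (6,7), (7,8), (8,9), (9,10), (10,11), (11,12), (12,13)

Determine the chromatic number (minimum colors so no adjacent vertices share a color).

W_{13} = C_{13} plus a hub adjacent to every cycle vertex.
The outer cycle needs 3 colors (odd cycle); the hub is adjacent to all of them so needs a fresh color.
Chromatic number = 3 + 1 = 4.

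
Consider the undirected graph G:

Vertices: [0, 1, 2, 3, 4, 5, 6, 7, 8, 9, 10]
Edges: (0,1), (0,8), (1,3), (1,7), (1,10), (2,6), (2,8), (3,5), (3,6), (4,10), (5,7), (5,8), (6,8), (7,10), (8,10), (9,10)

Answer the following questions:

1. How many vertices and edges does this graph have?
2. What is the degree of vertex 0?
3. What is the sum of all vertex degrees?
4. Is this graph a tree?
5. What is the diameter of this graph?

Count: 11 vertices, 16 edges.
Vertex 0 has neighbors [1, 8], degree = 2.
Handshaking lemma: 2 * 16 = 32.
A tree on 11 vertices has 10 edges. This graph has 16 edges (6 extra). Not a tree.
Diameter (longest shortest path) = 3.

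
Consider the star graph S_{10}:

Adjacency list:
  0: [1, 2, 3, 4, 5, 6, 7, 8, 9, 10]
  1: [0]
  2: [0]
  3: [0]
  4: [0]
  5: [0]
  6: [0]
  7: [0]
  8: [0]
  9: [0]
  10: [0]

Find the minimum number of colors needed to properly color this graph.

S_{10} has one hub adjacent to 10 leaves; leaves are pairwise non-adjacent.
Color the hub 0 and every leaf 1.
Chromatic number = 2.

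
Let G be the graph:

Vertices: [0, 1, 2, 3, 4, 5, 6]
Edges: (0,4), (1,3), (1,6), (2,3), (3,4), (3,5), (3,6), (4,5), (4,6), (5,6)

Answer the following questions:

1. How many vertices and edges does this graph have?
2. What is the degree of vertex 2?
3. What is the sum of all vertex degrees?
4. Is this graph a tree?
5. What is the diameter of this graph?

Count: 7 vertices, 10 edges.
Vertex 2 has neighbors [3], degree = 1.
Handshaking lemma: 2 * 10 = 20.
A tree on 7 vertices has 6 edges. This graph has 10 edges (4 extra). Not a tree.
Diameter (longest shortest path) = 3.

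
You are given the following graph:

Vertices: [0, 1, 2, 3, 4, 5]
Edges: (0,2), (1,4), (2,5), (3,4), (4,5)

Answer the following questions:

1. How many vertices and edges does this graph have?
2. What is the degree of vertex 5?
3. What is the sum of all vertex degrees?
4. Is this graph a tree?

Count: 6 vertices, 5 edges.
Vertex 5 has neighbors [2, 4], degree = 2.
Handshaking lemma: 2 * 5 = 10.
A graph is a tree iff it is connected and has exactly n-1 edges. This graph is connected (all 6 vertices in one component) and has 6-1 = 5 edges. It is a tree.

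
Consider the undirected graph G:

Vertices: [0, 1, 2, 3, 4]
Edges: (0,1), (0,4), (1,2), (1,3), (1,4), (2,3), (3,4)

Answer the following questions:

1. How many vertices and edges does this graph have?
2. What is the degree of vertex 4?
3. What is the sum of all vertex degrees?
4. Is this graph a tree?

Count: 5 vertices, 7 edges.
Vertex 4 has neighbors [0, 1, 3], degree = 3.
Handshaking lemma: 2 * 7 = 14.
A tree on 5 vertices has 4 edges. This graph has 7 edges (3 extra). Not a tree.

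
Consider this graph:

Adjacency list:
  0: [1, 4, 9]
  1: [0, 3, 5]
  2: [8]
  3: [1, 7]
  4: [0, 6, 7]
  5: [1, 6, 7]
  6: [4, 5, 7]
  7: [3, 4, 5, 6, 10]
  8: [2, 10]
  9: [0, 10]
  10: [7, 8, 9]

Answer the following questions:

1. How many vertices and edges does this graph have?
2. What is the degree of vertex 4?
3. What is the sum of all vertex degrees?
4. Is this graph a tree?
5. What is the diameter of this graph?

Count: 11 vertices, 15 edges.
Vertex 4 has neighbors [0, 6, 7], degree = 3.
Handshaking lemma: 2 * 15 = 30.
A tree on 11 vertices has 10 edges. This graph has 15 edges (5 extra). Not a tree.
Diameter (longest shortest path) = 5.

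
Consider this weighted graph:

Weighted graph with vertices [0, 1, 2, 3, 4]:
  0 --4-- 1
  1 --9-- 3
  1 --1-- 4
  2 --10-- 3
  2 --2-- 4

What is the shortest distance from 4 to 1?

Using Dijkstra's algorithm from vertex 4:
Shortest path: 4 -> 1
Total weight: 1 = 1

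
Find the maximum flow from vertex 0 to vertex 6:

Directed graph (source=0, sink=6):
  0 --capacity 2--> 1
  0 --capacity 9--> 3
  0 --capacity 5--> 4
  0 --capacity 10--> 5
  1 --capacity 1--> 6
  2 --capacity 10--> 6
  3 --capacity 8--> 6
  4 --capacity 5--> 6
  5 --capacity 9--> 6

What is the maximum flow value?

Computing max flow:
  Flow on (0->1): 1/2
  Flow on (0->3): 8/9
  Flow on (0->4): 5/5
  Flow on (0->5): 9/10
  Flow on (1->6): 1/1
  Flow on (3->6): 8/8
  Flow on (4->6): 5/5
  Flow on (5->6): 9/9
Maximum flow = 23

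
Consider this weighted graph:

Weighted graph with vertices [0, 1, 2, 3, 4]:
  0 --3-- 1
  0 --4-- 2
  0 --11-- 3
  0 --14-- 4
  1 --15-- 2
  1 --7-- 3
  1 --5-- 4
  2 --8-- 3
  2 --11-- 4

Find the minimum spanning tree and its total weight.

Applying Kruskal's algorithm (sort edges by weight, add if no cycle):
  Add (0,1) w=3
  Add (0,2) w=4
  Add (1,4) w=5
  Add (1,3) w=7
  Skip (2,3) w=8 (creates cycle)
  Skip (0,3) w=11 (creates cycle)
  Skip (2,4) w=11 (creates cycle)
  Skip (0,4) w=14 (creates cycle)
  Skip (1,2) w=15 (creates cycle)
MST weight = 19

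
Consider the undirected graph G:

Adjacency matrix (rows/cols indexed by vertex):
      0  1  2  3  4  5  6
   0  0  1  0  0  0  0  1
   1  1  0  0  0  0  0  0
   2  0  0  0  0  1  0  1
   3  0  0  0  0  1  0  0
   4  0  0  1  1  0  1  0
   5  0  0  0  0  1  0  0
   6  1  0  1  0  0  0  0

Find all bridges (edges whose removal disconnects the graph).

A bridge is an edge whose removal increases the number of connected components.
Bridges found: (0,1), (0,6), (2,4), (2,6), (3,4), (4,5)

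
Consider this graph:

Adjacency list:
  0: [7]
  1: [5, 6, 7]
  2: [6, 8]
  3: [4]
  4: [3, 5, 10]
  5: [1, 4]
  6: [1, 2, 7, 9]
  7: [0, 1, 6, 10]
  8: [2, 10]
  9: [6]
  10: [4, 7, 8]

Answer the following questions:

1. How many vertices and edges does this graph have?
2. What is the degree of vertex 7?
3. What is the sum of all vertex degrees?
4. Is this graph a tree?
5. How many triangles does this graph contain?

Count: 11 vertices, 13 edges.
Vertex 7 has neighbors [0, 1, 6, 10], degree = 4.
Handshaking lemma: 2 * 13 = 26.
A tree on 11 vertices has 10 edges. This graph has 13 edges (3 extra). Not a tree.
Number of triangles = 1.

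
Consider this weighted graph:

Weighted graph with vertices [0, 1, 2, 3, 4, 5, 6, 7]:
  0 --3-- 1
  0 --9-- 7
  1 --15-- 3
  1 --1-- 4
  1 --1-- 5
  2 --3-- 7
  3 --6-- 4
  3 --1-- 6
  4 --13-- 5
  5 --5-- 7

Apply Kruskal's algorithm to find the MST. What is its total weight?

Applying Kruskal's algorithm (sort edges by weight, add if no cycle):
  Add (1,5) w=1
  Add (1,4) w=1
  Add (3,6) w=1
  Add (0,1) w=3
  Add (2,7) w=3
  Add (5,7) w=5
  Add (3,4) w=6
  Skip (0,7) w=9 (creates cycle)
  Skip (4,5) w=13 (creates cycle)
  Skip (1,3) w=15 (creates cycle)
MST weight = 20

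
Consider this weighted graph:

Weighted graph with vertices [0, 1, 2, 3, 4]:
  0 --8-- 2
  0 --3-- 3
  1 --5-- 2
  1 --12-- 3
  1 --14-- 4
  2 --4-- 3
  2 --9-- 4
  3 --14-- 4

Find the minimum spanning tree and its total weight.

Applying Kruskal's algorithm (sort edges by weight, add if no cycle):
  Add (0,3) w=3
  Add (2,3) w=4
  Add (1,2) w=5
  Skip (0,2) w=8 (creates cycle)
  Add (2,4) w=9
  Skip (1,3) w=12 (creates cycle)
  Skip (1,4) w=14 (creates cycle)
  Skip (3,4) w=14 (creates cycle)
MST weight = 21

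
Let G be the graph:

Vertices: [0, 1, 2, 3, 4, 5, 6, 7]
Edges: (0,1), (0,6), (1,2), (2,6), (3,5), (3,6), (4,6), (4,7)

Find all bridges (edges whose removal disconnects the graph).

A bridge is an edge whose removal increases the number of connected components.
Bridges found: (3,5), (3,6), (4,6), (4,7)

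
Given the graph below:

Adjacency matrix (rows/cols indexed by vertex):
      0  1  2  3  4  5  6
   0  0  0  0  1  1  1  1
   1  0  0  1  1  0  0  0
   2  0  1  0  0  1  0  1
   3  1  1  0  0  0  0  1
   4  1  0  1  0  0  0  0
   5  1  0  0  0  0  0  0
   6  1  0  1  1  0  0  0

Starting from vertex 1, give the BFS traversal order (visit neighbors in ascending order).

BFS from vertex 1 (neighbors processed in ascending order):
Visit order: 1, 2, 3, 4, 6, 0, 5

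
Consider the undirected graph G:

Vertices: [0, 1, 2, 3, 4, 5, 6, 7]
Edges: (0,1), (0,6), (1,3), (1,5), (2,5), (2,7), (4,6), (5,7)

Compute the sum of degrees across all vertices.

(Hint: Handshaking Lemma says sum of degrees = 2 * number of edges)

Count edges: 8 edges.
By Handshaking Lemma: sum of degrees = 2 * 8 = 16.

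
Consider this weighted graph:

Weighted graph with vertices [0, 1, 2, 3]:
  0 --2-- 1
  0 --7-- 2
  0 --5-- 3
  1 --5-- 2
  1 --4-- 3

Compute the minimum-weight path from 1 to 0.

Using Dijkstra's algorithm from vertex 1:
Shortest path: 1 -> 0
Total weight: 2 = 2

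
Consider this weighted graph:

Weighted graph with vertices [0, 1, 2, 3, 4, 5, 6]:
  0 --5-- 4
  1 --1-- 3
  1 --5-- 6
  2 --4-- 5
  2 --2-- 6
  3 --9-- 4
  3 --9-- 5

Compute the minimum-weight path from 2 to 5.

Using Dijkstra's algorithm from vertex 2:
Shortest path: 2 -> 5
Total weight: 4 = 4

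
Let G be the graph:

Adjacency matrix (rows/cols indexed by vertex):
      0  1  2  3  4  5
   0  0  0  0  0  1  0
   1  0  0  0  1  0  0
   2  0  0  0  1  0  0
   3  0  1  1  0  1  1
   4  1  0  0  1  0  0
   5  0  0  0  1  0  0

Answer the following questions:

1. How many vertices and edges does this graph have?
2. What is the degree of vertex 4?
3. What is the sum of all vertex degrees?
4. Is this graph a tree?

Count: 6 vertices, 5 edges.
Vertex 4 has neighbors [0, 3], degree = 2.
Handshaking lemma: 2 * 5 = 10.
A graph is a tree iff it is connected and has exactly n-1 edges. This graph is connected (all 6 vertices in one component) and has 6-1 = 5 edges. It is a tree.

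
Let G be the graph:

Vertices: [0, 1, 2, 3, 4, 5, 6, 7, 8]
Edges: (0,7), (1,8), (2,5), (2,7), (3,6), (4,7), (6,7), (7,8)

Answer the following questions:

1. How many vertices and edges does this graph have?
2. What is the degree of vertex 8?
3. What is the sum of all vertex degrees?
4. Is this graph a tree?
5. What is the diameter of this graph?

Count: 9 vertices, 8 edges.
Vertex 8 has neighbors [1, 7], degree = 2.
Handshaking lemma: 2 * 8 = 16.
A graph is a tree iff it is connected and has exactly n-1 edges. This graph is connected (all 9 vertices in one component) and has 9-1 = 8 edges. It is a tree.
Diameter (longest shortest path) = 4.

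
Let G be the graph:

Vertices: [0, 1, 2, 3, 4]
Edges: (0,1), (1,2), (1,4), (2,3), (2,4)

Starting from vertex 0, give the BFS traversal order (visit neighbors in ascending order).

BFS from vertex 0 (neighbors processed in ascending order):
Visit order: 0, 1, 2, 4, 3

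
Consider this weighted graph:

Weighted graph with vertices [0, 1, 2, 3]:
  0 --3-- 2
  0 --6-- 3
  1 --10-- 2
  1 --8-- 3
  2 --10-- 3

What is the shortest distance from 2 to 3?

Using Dijkstra's algorithm from vertex 2:
Shortest path: 2 -> 0 -> 3
Total weight: 3 + 6 = 9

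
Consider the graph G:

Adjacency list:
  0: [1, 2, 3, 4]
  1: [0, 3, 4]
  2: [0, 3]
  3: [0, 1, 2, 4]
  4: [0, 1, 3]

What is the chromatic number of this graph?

The graph has a maximum clique of size 4 (lower bound on chromatic number).
A valid 4-coloring: {0: 0, 1: 2, 2: 2, 3: 1, 4: 3}.
Chromatic number = 4.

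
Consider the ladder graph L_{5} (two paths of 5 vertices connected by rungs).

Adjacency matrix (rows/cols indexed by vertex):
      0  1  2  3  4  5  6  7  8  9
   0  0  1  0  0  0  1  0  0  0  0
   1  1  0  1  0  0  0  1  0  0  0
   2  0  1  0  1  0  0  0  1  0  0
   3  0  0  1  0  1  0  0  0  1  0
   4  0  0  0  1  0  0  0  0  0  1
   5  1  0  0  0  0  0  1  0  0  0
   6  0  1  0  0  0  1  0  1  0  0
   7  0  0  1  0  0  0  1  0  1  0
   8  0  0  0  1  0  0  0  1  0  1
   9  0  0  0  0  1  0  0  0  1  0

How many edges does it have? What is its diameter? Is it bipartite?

Ladder graph L_{5}: 5 rungs + 2 * (5-1) path edges = 5 + 8 = 13 edges.
Diameter = 5.
Ladder graphs are bipartite (alternating coloring along each path).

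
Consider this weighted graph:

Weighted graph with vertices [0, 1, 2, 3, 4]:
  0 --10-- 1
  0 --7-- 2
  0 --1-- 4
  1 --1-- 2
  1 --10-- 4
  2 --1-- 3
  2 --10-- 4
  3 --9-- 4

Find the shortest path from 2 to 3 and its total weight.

Using Dijkstra's algorithm from vertex 2:
Shortest path: 2 -> 3
Total weight: 1 = 1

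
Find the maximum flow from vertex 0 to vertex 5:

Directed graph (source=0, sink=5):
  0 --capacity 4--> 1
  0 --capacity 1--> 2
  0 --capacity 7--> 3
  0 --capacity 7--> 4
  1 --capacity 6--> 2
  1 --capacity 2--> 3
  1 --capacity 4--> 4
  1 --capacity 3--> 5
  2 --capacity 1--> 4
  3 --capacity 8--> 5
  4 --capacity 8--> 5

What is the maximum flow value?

Computing max flow:
  Flow on (0->1): 4/4
  Flow on (0->2): 1/1
  Flow on (0->3): 7/7
  Flow on (0->4): 7/7
  Flow on (1->3): 1/2
  Flow on (1->5): 3/3
  Flow on (2->4): 1/1
  Flow on (3->5): 8/8
  Flow on (4->5): 8/8
Maximum flow = 19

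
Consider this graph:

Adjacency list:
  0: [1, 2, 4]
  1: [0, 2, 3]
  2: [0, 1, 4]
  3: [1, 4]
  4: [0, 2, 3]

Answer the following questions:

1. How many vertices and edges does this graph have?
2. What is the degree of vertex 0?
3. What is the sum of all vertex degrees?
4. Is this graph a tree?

Count: 5 vertices, 7 edges.
Vertex 0 has neighbors [1, 2, 4], degree = 3.
Handshaking lemma: 2 * 7 = 14.
A tree on 5 vertices has 4 edges. This graph has 7 edges (3 extra). Not a tree.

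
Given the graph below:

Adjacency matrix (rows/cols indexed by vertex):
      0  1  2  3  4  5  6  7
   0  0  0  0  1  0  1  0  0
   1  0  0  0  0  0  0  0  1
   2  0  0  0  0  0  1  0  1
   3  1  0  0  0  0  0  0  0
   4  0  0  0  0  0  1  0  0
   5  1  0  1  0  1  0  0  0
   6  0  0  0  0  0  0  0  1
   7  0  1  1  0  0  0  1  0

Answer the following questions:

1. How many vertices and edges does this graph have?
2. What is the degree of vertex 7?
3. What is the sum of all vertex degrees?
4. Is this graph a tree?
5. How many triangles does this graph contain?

Count: 8 vertices, 7 edges.
Vertex 7 has neighbors [1, 2, 6], degree = 3.
Handshaking lemma: 2 * 7 = 14.
A graph is a tree iff it is connected and has exactly n-1 edges. This graph is connected (all 8 vertices in one component) and has 8-1 = 7 edges. It is a tree.
Number of triangles = 0.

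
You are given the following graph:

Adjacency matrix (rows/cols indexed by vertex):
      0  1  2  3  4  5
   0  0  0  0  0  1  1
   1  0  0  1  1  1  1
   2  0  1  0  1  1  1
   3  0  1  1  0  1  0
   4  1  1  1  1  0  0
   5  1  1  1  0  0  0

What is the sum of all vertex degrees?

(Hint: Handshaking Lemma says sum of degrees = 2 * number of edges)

Count edges: 10 edges.
By Handshaking Lemma: sum of degrees = 2 * 10 = 20.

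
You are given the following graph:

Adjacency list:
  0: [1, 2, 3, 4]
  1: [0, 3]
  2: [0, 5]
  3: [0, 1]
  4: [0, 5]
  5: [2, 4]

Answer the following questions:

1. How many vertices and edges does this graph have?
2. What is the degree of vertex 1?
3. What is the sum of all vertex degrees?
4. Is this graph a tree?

Count: 6 vertices, 7 edges.
Vertex 1 has neighbors [0, 3], degree = 2.
Handshaking lemma: 2 * 7 = 14.
A tree on 6 vertices has 5 edges. This graph has 7 edges (2 extra). Not a tree.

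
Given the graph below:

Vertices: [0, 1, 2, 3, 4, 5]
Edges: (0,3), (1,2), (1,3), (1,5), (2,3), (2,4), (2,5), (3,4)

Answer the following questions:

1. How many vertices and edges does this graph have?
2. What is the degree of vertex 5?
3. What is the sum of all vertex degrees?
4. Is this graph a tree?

Count: 6 vertices, 8 edges.
Vertex 5 has neighbors [1, 2], degree = 2.
Handshaking lemma: 2 * 8 = 16.
A tree on 6 vertices has 5 edges. This graph has 8 edges (3 extra). Not a tree.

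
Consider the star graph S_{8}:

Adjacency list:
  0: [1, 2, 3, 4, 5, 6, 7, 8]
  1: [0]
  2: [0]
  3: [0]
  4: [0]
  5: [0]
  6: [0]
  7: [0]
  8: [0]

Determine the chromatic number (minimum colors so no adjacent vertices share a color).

S_{8} has one hub adjacent to 8 leaves; leaves are pairwise non-adjacent.
Color the hub 0 and every leaf 1.
Chromatic number = 2.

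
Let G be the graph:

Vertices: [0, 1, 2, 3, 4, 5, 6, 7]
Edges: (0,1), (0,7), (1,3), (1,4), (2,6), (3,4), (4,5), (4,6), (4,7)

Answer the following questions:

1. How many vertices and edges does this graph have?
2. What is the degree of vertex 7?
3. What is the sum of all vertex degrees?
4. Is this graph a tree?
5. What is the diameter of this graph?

Count: 8 vertices, 9 edges.
Vertex 7 has neighbors [0, 4], degree = 2.
Handshaking lemma: 2 * 9 = 18.
A tree on 8 vertices has 7 edges. This graph has 9 edges (2 extra). Not a tree.
Diameter (longest shortest path) = 4.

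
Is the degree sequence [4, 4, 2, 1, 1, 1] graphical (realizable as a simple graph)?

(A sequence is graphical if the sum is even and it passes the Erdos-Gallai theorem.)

Sum of degrees = 13. Sum is odd, so the sequence is NOT graphical.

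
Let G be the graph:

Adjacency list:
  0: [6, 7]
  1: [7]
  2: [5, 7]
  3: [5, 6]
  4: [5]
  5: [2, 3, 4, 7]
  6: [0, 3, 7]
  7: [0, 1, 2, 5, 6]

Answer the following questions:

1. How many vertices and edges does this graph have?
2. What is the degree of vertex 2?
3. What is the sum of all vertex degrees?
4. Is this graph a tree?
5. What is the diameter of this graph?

Count: 8 vertices, 10 edges.
Vertex 2 has neighbors [5, 7], degree = 2.
Handshaking lemma: 2 * 10 = 20.
A tree on 8 vertices has 7 edges. This graph has 10 edges (3 extra). Not a tree.
Diameter (longest shortest path) = 3.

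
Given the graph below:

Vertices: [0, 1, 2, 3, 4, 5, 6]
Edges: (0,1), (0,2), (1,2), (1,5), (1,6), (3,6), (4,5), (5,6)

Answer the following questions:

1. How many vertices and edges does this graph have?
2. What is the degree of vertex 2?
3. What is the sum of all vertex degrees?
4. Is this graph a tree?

Count: 7 vertices, 8 edges.
Vertex 2 has neighbors [0, 1], degree = 2.
Handshaking lemma: 2 * 8 = 16.
A tree on 7 vertices has 6 edges. This graph has 8 edges (2 extra). Not a tree.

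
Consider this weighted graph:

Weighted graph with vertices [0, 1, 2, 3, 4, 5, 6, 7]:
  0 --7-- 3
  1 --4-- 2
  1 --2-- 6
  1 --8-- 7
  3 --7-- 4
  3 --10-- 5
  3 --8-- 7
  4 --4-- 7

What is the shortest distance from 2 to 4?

Using Dijkstra's algorithm from vertex 2:
Shortest path: 2 -> 1 -> 7 -> 4
Total weight: 4 + 8 + 4 = 16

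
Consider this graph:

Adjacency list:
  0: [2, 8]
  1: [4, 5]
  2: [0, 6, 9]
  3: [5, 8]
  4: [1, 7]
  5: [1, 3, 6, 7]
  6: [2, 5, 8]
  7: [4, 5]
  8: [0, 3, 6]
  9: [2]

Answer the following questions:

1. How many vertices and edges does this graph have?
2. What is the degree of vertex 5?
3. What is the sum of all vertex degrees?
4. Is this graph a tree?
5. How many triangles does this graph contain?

Count: 10 vertices, 12 edges.
Vertex 5 has neighbors [1, 3, 6, 7], degree = 4.
Handshaking lemma: 2 * 12 = 24.
A tree on 10 vertices has 9 edges. This graph has 12 edges (3 extra). Not a tree.
Number of triangles = 0.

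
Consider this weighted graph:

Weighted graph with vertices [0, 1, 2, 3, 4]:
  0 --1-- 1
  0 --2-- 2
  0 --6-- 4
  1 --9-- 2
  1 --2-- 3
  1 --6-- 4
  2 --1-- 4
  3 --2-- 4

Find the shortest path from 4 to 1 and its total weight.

Using Dijkstra's algorithm from vertex 4:
Shortest path: 4 -> 3 -> 1
Total weight: 2 + 2 = 4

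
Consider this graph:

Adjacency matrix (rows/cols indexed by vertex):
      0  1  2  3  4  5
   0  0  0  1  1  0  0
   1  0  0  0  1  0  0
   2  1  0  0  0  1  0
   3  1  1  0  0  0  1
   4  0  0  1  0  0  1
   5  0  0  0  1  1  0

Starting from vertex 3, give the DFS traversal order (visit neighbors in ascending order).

DFS from vertex 3 (neighbors processed in ascending order):
Visit order: 3, 0, 2, 4, 5, 1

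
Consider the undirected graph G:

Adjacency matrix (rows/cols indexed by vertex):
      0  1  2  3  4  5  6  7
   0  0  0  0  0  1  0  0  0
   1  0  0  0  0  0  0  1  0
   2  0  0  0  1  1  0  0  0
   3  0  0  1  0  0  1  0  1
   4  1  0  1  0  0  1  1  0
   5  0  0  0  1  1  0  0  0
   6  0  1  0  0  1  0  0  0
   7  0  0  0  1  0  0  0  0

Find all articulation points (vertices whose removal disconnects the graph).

An articulation point is a vertex whose removal disconnects the graph.
Articulation points: [3, 4, 6]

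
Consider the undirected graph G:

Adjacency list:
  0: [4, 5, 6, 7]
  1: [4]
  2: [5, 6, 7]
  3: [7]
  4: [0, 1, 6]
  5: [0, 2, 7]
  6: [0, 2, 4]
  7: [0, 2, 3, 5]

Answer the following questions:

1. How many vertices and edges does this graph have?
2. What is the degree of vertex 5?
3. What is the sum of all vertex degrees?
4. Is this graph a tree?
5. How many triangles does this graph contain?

Count: 8 vertices, 11 edges.
Vertex 5 has neighbors [0, 2, 7], degree = 3.
Handshaking lemma: 2 * 11 = 22.
A tree on 8 vertices has 7 edges. This graph has 11 edges (4 extra). Not a tree.
Number of triangles = 3.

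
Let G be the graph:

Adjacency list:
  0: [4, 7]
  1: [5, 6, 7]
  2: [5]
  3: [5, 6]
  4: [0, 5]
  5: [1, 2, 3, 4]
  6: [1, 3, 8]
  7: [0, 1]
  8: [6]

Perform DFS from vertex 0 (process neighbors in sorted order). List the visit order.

DFS from vertex 0 (neighbors processed in ascending order):
Visit order: 0, 4, 5, 1, 6, 3, 8, 7, 2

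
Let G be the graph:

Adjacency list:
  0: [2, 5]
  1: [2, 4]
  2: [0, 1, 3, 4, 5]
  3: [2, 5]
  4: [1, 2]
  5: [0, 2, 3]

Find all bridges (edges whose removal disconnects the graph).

No bridges found. The graph is 2-edge-connected (no single edge removal disconnects it).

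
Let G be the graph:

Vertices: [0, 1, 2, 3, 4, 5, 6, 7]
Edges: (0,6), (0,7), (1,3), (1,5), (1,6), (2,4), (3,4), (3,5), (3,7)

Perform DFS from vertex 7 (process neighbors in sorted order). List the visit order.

DFS from vertex 7 (neighbors processed in ascending order):
Visit order: 7, 0, 6, 1, 3, 4, 2, 5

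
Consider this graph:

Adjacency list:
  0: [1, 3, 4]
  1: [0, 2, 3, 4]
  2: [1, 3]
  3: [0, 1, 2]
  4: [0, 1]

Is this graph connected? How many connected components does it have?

Checking connectivity: the graph has 1 connected component(s).
All vertices are reachable from each other. The graph IS connected.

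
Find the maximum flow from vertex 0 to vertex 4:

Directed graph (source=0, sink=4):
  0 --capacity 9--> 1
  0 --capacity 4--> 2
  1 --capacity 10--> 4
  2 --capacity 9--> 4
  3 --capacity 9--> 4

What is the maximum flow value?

Computing max flow:
  Flow on (0->1): 9/9
  Flow on (0->2): 4/4
  Flow on (1->4): 9/10
  Flow on (2->4): 4/9
Maximum flow = 13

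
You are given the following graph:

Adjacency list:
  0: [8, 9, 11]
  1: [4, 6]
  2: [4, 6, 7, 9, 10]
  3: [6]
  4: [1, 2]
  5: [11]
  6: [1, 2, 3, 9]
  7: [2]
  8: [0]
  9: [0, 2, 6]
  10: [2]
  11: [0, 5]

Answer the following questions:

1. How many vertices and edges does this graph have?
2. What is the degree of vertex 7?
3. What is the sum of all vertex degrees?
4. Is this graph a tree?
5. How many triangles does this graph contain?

Count: 12 vertices, 13 edges.
Vertex 7 has neighbors [2], degree = 1.
Handshaking lemma: 2 * 13 = 26.
A tree on 12 vertices has 11 edges. This graph has 13 edges (2 extra). Not a tree.
Number of triangles = 1.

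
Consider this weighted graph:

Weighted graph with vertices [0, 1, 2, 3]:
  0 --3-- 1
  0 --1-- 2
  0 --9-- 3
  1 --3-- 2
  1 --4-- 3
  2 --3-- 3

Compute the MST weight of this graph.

Applying Kruskal's algorithm (sort edges by weight, add if no cycle):
  Add (0,2) w=1
  Add (0,1) w=3
  Skip (1,2) w=3 (creates cycle)
  Add (2,3) w=3
  Skip (1,3) w=4 (creates cycle)
  Skip (0,3) w=9 (creates cycle)
MST weight = 7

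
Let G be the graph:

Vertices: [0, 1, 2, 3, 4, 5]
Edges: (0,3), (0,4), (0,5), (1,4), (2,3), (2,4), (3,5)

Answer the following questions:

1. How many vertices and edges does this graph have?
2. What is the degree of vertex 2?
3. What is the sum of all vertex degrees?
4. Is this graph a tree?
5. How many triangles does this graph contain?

Count: 6 vertices, 7 edges.
Vertex 2 has neighbors [3, 4], degree = 2.
Handshaking lemma: 2 * 7 = 14.
A tree on 6 vertices has 5 edges. This graph has 7 edges (2 extra). Not a tree.
Number of triangles = 1.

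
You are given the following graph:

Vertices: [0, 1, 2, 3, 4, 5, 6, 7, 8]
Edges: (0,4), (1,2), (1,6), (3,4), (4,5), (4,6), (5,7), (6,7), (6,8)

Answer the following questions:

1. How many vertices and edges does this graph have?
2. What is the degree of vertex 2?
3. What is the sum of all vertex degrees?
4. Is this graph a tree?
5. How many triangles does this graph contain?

Count: 9 vertices, 9 edges.
Vertex 2 has neighbors [1], degree = 1.
Handshaking lemma: 2 * 9 = 18.
A tree on 9 vertices has 8 edges. This graph has 9 edges (1 extra). Not a tree.
Number of triangles = 0.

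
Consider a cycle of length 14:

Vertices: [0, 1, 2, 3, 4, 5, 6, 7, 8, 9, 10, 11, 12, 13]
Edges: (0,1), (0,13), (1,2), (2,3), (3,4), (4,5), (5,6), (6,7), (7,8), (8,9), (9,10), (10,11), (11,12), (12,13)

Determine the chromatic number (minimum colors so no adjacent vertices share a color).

This is an even cycle (C_14). Even cycles are bipartite.
Chromatic number = 2.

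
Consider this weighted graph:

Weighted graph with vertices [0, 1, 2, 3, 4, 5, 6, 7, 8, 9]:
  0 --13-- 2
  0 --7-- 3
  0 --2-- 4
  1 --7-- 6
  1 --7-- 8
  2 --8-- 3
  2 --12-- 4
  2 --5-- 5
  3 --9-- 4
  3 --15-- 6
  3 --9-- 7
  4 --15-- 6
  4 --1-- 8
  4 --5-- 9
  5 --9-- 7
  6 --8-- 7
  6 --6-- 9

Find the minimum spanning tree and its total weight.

Applying Kruskal's algorithm (sort edges by weight, add if no cycle):
  Add (4,8) w=1
  Add (0,4) w=2
  Add (2,5) w=5
  Add (4,9) w=5
  Add (6,9) w=6
  Add (0,3) w=7
  Add (1,8) w=7
  Skip (1,6) w=7 (creates cycle)
  Add (2,3) w=8
  Add (6,7) w=8
  Skip (3,7) w=9 (creates cycle)
  Skip (3,4) w=9 (creates cycle)
  Skip (5,7) w=9 (creates cycle)
  Skip (2,4) w=12 (creates cycle)
  Skip (0,2) w=13 (creates cycle)
  Skip (3,6) w=15 (creates cycle)
  Skip (4,6) w=15 (creates cycle)
MST weight = 49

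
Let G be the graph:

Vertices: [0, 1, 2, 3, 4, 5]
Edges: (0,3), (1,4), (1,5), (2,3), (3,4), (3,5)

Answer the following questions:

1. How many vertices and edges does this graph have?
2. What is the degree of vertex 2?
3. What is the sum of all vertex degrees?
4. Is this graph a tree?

Count: 6 vertices, 6 edges.
Vertex 2 has neighbors [3], degree = 1.
Handshaking lemma: 2 * 6 = 12.
A tree on 6 vertices has 5 edges. This graph has 6 edges (1 extra). Not a tree.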